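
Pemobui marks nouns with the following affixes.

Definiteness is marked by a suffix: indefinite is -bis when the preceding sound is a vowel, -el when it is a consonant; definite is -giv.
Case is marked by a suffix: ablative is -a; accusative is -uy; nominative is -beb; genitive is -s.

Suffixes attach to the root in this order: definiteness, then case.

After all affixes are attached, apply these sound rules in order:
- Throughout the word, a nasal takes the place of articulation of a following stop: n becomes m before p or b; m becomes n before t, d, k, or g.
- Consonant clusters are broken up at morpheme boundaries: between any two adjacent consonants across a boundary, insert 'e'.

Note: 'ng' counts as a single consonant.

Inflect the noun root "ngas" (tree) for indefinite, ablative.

ngasela

Attach definiteness indefinite -el (after consonant 's') → ngasel.
Attach case ablative -a → ngasela.
Nasal assimilation: no change.
Epenthesis: no change.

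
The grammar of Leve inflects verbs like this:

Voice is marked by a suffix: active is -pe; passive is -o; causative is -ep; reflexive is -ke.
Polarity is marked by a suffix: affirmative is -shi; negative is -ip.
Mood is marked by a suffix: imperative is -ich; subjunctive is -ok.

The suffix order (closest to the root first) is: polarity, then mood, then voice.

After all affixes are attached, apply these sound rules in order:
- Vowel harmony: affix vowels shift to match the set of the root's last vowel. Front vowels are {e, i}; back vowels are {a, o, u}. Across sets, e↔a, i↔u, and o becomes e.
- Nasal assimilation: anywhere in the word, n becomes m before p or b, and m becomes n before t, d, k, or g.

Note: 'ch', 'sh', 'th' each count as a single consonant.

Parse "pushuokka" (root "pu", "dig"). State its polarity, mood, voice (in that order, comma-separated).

Segment: pu-shi-ok-ke.
polarity: -shi → affirmative.
mood: -ok → subjunctive.
voice: -ke → reflexive.

affirmative, subjunctive, reflexive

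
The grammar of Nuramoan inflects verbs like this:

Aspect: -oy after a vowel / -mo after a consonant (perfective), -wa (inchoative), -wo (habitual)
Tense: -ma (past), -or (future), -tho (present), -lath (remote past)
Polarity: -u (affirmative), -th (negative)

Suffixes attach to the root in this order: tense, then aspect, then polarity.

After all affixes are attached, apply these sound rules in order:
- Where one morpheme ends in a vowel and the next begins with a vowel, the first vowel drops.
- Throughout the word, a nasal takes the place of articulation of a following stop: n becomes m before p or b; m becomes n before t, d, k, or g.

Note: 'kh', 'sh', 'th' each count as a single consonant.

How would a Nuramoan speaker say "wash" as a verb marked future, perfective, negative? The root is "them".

Attach tense future -or → themor.
Attach aspect perfective -mo (after consonant 'r') → themormo.
Attach polarity negative -th → themormoth.
Vowel deletion: no change.
Nasal assimilation: no change.

themormoth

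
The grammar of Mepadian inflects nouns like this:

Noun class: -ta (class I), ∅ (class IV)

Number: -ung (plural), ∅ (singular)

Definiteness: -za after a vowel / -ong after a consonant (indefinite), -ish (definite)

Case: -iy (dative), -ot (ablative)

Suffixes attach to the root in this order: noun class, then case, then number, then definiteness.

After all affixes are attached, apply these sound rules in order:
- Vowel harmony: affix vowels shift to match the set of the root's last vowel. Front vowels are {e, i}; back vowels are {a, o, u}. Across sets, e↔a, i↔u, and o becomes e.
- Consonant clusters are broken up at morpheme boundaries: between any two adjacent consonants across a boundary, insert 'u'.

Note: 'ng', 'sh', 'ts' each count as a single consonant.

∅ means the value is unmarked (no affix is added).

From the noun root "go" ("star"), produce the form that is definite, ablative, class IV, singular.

gootush

noun class = class IV: zero marking, form stays go.
Attach case ablative -ot → goot.
number = singular: zero marking, form stays goot.
Attach definiteness definite -ish → gootish.
Apply vowel harmony: gootish → gootush.
Epenthesis: no change.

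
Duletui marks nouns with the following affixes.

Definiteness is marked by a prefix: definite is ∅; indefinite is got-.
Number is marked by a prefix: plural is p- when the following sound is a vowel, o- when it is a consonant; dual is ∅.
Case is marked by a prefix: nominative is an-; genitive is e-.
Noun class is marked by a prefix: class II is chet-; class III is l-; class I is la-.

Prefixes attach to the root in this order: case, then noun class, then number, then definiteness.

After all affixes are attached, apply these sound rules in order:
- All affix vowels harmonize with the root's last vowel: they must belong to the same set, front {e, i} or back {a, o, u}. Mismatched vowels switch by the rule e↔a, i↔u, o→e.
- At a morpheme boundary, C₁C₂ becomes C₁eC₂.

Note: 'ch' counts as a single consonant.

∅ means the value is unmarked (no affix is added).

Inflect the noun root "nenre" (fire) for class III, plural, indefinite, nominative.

getelenenenre

Attach case nominative an- → annenre.
Attach noun class class III l- → lannenre.
Attach number plural o- (before consonant 'l') → olannenre.
Attach definiteness indefinite got- → gotolannenre.
Apply vowel harmony: gotolannenre → getelennenre.
Apply epenthesis: getelennenre → getelenenenre.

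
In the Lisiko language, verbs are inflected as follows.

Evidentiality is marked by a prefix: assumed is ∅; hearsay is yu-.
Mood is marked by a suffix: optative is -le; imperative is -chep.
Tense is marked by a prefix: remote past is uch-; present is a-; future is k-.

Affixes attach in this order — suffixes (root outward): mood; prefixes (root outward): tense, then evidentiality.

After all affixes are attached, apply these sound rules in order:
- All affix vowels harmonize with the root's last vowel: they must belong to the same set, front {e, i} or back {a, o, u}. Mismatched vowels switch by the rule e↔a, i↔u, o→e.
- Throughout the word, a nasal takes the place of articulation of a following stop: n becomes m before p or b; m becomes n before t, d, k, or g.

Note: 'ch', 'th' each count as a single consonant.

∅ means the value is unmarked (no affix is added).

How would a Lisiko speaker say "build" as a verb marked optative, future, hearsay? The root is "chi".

Attach tense future k- → kchi.
Attach evidentiality hearsay yu- → yukchi.
Attach mood optative -le → yukchile.
Apply vowel harmony: yukchile → yikchile.
Nasal assimilation: no change.

yikchile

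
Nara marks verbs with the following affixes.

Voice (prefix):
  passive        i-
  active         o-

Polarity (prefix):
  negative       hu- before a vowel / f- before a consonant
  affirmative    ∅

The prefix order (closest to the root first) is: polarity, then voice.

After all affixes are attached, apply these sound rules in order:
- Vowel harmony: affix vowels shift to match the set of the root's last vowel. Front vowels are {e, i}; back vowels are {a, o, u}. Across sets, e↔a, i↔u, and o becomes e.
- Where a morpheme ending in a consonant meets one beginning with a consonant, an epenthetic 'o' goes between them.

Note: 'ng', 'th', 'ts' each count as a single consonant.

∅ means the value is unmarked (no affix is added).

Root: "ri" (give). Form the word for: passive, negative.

Attach polarity negative f- (before consonant 'r') → fri.
Attach voice passive i- → ifri.
Vowel harmony: no change.
Apply epenthesis: ifri → ifori.

ifori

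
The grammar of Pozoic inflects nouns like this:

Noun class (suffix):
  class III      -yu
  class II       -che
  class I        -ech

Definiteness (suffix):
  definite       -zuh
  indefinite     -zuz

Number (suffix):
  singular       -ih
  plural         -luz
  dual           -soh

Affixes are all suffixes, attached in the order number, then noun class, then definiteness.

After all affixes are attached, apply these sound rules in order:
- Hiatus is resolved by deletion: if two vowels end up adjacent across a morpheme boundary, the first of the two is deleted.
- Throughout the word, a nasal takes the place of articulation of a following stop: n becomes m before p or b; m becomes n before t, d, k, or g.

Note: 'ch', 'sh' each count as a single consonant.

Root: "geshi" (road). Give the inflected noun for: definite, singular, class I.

geshihechzuh

Attach number singular -ih → geshiih.
Attach noun class class I -ech → geshiihech.
Attach definiteness definite -zuh → geshiihechzuh.
Apply vowel deletion: geshiihechzuh → geshihechzuh.
Nasal assimilation: no change.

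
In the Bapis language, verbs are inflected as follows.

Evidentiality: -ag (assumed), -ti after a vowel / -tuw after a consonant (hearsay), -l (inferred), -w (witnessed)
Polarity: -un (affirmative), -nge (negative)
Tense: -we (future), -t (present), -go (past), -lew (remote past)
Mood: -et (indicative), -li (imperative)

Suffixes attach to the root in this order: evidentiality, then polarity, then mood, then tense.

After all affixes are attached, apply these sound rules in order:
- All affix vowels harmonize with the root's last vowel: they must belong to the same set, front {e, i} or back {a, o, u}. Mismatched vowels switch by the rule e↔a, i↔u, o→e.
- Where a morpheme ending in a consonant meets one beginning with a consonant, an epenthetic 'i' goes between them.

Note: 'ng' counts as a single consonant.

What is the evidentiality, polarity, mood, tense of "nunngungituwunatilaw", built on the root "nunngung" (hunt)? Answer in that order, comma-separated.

Segment: nunngung-tuw-un-et-lew.
evidentiality: -ti/tuw → hearsay.
polarity: -un → affirmative.
mood: -et → indicative.
tense: -lew → remote past.

hearsay, affirmative, indicative, remote past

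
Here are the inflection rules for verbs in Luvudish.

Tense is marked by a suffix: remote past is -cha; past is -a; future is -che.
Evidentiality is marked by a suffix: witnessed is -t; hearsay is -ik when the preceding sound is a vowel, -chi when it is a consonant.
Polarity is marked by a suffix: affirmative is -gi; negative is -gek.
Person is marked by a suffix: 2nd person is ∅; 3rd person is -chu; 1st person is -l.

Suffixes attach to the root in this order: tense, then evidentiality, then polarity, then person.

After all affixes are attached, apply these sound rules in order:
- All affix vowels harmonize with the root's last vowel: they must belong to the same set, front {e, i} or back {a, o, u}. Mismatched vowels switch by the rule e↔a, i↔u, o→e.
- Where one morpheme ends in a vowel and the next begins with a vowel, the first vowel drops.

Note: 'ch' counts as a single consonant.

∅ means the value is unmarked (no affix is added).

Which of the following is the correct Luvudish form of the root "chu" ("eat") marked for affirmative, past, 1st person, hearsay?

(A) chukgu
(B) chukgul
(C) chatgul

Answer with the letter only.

Attach tense past -a → chua.
Attach evidentiality hearsay -ik (after vowel 'a') → chuaik.
Attach polarity affirmative -gi → chuaikgi.
Attach person 1st person -l → chuaikgil.
Apply vowel harmony: chuaikgil → chuaukgul.
Apply vowel deletion: chuaukgul → chukgul.
So the correct form is chukgul, option (B).
(A) chukgu is wrong: it uses 2nd person instead of 1st person for person.
(C) chatgul is wrong: it uses witnessed instead of hearsay for evidentiality.

B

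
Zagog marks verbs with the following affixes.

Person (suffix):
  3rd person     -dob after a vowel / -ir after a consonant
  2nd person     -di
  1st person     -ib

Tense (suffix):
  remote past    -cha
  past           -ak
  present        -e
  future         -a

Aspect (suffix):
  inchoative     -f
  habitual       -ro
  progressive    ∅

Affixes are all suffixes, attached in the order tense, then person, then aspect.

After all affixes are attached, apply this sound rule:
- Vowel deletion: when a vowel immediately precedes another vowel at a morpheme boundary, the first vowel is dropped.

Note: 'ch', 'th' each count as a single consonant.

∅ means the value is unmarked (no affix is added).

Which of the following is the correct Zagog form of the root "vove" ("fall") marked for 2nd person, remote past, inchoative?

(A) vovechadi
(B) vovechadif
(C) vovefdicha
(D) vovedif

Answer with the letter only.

B

Attach tense remote past -cha → vovecha.
Attach person 2nd person -di → vovechadi.
Attach aspect inchoative -f → vovechadif.
Vowel deletion: no change.
So the correct form is vovechadif, option (B).
(C) vovefdicha is wrong: it has the affixes in the wrong order.
(D) vovedif is wrong: it uses present instead of remote past for tense.
(A) vovechadi is wrong: it uses progressive instead of inchoative for aspect.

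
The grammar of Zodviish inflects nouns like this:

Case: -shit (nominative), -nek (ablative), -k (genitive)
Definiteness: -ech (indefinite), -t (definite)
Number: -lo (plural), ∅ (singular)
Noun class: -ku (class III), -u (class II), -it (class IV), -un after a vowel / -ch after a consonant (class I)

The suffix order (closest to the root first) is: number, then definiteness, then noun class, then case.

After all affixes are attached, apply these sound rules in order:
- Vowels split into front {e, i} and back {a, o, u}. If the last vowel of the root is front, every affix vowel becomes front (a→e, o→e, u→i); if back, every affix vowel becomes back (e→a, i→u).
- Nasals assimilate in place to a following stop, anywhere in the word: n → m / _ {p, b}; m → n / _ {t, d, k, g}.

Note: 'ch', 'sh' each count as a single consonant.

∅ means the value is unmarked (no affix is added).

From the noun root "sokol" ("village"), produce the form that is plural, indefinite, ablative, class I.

sokolloachchnak

Attach number plural -lo → sokollo.
Attach definiteness indefinite -ech → sokolloech.
Attach noun class class I -ch (after consonant 'ch') → sokolloechch.
Attach case ablative -nek → sokolloechchnek.
Apply vowel harmony: sokolloechchnek → sokolloachchnak.
Nasal assimilation: no change.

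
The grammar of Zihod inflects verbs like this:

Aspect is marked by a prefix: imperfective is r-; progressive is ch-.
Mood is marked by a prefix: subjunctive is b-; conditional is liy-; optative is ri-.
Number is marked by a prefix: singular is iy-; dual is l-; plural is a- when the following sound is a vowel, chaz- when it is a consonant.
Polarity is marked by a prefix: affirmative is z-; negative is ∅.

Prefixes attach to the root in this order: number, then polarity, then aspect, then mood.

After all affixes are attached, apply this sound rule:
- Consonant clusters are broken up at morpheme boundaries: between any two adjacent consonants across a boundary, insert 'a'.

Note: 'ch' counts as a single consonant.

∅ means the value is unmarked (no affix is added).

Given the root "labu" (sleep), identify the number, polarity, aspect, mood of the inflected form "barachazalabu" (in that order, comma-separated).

Segment: b-r-chaz-labu.
number: a/chaz- → plural.
polarity: ∅ → negative.
aspect: r- → imperfective.
mood: b- → subjunctive.

plural, negative, imperfective, subjunctive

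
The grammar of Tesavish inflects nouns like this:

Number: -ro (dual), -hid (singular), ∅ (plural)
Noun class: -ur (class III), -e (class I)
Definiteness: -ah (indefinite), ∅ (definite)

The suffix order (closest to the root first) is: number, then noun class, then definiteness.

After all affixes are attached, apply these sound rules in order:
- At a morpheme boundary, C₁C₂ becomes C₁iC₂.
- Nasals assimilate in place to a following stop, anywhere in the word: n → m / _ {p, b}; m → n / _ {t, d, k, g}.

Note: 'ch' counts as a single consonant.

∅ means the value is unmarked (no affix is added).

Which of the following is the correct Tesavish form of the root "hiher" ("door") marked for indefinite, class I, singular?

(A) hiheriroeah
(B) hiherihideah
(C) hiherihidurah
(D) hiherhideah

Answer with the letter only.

Attach number singular -hid → hiherhid.
Attach noun class class I -e → hiherhide.
Attach definiteness indefinite -ah → hiherhideah.
Apply epenthesis: hiherhideah → hiherihideah.
Nasal assimilation: no change.
So the correct form is hiherihideah, option (B).
(A) hiheriroeah is wrong: it uses dual instead of singular for number.
(D) hiherhideah is wrong: it fails to apply the sound rule(s).
(C) hiherihidurah is wrong: it uses class III instead of class I for noun class.

B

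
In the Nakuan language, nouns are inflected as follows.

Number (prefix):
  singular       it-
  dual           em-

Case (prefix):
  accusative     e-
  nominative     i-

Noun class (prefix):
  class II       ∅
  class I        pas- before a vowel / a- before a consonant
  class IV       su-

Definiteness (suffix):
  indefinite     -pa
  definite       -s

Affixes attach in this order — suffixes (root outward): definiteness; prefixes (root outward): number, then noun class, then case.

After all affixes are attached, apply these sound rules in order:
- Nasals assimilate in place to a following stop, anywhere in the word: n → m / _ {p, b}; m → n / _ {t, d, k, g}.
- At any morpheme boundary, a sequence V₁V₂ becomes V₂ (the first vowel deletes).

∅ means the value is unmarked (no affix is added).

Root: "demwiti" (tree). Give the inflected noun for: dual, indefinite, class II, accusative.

endemwitipa

Attach number dual em- → emdemwiti.
noun class = class II: zero marking, form stays emdemwiti.
Attach case accusative e- → eemdemwiti.
Attach definiteness indefinite -pa → eemdemwitipa.
Apply nasal assimilation: eemdemwitipa → eendemwitipa.
Apply vowel deletion: eendemwitipa → endemwitipa.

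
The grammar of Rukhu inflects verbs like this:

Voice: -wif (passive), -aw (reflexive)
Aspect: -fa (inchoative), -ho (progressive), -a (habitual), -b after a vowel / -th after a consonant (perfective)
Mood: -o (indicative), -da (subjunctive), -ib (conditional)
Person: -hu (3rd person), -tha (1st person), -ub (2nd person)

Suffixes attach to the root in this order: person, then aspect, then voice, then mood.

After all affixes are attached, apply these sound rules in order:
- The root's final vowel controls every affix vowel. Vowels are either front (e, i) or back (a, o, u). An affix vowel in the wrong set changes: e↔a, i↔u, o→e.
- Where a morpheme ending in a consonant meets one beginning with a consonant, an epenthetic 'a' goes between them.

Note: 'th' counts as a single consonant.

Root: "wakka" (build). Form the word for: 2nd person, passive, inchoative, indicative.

Attach person 2nd person -ub → wakkaub.
Attach aspect inchoative -fa → wakkaubfa.
Attach voice passive -wif → wakkaubfawif.
Attach mood indicative -o → wakkaubfawifo.
Apply vowel harmony: wakkaubfawifo → wakkaubfawufo.
Apply epenthesis: wakkaubfawufo → wakkaubafawufo.

wakkaubafawufo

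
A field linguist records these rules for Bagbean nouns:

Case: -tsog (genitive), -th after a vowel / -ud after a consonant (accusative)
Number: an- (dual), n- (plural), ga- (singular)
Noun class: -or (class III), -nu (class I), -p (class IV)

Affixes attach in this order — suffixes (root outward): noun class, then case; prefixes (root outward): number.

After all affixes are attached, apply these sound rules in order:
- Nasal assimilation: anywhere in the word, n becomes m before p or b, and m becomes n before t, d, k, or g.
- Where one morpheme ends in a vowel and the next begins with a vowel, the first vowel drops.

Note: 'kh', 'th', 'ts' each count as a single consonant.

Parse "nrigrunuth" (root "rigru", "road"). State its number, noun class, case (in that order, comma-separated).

Segment: n-rigru-nu-th.
number: n- → plural.
noun class: -nu → class I.
case: -th/ud → accusative.

plural, class I, accusative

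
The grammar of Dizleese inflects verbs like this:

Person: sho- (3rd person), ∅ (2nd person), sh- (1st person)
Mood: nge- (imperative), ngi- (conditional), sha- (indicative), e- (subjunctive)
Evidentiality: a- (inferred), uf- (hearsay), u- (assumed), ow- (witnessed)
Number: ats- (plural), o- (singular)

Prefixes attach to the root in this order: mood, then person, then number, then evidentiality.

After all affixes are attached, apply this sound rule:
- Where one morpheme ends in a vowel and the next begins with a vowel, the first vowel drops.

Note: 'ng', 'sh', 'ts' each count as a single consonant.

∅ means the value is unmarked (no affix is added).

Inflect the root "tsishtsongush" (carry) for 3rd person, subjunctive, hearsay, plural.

Attach mood subjunctive e- → etsishtsongush.
Attach person 3rd person sho- → shoetsishtsongush.
Attach number plural ats- → atsshoetsishtsongush.
Attach evidentiality hearsay uf- → ufatsshoetsishtsongush.
Apply vowel deletion: ufatsshoetsishtsongush → ufatsshetsishtsongush.

ufatsshetsishtsongush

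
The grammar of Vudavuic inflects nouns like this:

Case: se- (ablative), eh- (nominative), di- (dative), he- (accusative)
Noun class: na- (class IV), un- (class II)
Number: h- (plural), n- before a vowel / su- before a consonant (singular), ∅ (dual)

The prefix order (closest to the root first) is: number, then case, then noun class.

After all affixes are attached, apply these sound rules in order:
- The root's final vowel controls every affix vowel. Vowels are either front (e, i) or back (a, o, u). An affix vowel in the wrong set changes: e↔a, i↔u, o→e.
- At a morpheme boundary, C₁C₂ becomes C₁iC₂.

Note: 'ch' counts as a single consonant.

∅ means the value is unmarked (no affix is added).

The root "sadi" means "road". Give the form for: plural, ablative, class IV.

Attach number plural h- → hsadi.
Attach case ablative se- → sehsadi.
Attach noun class class IV na- → nasehsadi.
Apply vowel harmony: nasehsadi → nesehsadi.
Apply epenthesis: nesehsadi → nesehisadi.

nesehisadi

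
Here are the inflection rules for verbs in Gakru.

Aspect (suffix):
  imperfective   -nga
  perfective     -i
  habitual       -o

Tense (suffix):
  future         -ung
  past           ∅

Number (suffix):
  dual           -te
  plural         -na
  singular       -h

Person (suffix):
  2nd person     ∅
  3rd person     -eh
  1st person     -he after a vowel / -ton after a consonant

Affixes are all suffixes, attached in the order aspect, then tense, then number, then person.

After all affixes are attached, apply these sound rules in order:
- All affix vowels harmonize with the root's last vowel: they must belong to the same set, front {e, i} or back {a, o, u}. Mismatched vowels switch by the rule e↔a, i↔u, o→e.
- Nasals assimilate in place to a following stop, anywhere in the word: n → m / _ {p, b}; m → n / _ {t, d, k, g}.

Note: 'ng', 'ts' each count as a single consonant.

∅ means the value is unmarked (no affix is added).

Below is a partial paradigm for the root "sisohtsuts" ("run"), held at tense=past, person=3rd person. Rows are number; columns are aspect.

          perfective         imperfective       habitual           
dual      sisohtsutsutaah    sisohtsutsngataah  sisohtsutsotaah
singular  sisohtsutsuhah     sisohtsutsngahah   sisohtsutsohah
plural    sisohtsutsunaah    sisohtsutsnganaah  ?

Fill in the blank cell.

Attach aspect habitual -o → sisohtsutso.
tense = past: zero marking, form stays sisohtsutso.
Attach number plural -na → sisohtsutsona.
Attach person 3rd person -eh → sisohtsutsonaeh.
Apply vowel harmony: sisohtsutsonaeh → sisohtsutsonaah.
Nasal assimilation: no change.

sisohtsutsonaah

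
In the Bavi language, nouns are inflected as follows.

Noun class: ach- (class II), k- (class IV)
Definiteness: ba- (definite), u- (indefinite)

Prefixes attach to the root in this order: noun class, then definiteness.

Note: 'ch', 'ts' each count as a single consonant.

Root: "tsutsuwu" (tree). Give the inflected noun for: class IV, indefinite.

Attach noun class class IV k- → ktsutsuwu.
Attach definiteness indefinite u- → uktsutsuwu.

uktsutsuwu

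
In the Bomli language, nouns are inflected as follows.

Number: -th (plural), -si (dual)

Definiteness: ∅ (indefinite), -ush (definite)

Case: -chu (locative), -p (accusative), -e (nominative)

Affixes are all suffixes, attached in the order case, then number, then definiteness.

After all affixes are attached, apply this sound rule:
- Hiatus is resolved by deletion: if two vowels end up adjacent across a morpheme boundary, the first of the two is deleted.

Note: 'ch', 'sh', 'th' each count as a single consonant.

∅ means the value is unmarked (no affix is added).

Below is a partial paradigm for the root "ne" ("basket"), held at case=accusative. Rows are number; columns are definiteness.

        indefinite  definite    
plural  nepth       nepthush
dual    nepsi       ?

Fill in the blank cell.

nepsush

Attach case accusative -p → nep.
Attach number dual -si → nepsi.
Attach definiteness definite -ush → nepsiush.
Apply vowel deletion: nepsiush → nepsush.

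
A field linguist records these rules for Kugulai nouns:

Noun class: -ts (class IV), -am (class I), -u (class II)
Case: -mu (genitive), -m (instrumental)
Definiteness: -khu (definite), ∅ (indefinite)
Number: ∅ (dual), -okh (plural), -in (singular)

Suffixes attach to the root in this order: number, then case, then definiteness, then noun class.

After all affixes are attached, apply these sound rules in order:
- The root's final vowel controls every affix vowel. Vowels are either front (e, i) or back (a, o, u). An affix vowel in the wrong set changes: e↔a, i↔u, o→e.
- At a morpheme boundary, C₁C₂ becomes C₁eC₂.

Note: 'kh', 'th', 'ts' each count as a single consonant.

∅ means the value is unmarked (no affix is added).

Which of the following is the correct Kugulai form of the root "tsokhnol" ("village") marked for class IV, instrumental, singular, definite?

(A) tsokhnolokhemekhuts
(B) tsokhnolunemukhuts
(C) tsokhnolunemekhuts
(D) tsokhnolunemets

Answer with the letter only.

Attach number singular -in → tsokhnolin.
Attach case instrumental -m → tsokhnolinm.
Attach definiteness definite -khu → tsokhnolinmkhu.
Attach noun class class IV -ts → tsokhnolinmkhuts.
Apply vowel harmony: tsokhnolinmkhuts → tsokhnolunmkhuts.
Apply epenthesis: tsokhnolunmkhuts → tsokhnolunemekhuts.
So the correct form is tsokhnolunemekhuts, option (C).
(D) tsokhnolunemets is wrong: it uses indefinite instead of definite for definiteness.
(B) tsokhnolunemukhuts is wrong: it uses genitive instead of instrumental for case.
(A) tsokhnolokhemekhuts is wrong: it uses plural instead of singular for number.

C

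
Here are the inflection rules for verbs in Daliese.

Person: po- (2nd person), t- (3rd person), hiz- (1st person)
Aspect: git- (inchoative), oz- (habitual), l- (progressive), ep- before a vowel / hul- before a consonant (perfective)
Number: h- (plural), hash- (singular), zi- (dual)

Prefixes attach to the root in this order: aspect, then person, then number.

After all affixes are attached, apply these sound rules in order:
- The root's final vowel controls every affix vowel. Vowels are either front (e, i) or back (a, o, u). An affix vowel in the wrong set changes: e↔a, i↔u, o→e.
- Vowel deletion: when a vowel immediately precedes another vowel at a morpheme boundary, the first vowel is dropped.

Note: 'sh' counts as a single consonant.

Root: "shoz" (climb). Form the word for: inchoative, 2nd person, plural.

hpogutshoz

Attach aspect inchoative git- → gitshoz.
Attach person 2nd person po- → pogitshoz.
Attach number plural h- → hpogitshoz.
Apply vowel harmony: hpogitshoz → hpogutshoz.
Vowel deletion: no change.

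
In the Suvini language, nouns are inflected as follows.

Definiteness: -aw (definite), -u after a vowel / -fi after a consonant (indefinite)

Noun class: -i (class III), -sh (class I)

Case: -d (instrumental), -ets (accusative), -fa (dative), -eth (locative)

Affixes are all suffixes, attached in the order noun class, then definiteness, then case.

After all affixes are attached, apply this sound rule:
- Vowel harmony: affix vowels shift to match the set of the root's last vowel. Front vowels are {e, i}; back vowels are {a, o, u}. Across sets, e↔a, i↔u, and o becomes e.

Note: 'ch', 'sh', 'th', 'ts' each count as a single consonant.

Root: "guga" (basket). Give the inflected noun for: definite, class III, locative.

gugauawath

Attach noun class class III -i → gugai.
Attach definiteness definite -aw → gugaiaw.
Attach case locative -eth → gugaiaweth.
Apply vowel harmony: gugaiaweth → gugauawath.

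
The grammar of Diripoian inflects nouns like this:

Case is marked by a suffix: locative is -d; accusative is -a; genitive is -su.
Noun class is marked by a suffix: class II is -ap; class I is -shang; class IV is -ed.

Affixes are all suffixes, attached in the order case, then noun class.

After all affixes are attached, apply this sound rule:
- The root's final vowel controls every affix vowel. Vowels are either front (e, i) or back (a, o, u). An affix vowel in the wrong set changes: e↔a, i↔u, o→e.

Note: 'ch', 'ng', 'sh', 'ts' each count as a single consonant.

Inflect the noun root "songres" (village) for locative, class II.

Attach case locative -d → songresd.
Attach noun class class II -ap → songresdap.
Apply vowel harmony: songresdap → songresdep.

songresdep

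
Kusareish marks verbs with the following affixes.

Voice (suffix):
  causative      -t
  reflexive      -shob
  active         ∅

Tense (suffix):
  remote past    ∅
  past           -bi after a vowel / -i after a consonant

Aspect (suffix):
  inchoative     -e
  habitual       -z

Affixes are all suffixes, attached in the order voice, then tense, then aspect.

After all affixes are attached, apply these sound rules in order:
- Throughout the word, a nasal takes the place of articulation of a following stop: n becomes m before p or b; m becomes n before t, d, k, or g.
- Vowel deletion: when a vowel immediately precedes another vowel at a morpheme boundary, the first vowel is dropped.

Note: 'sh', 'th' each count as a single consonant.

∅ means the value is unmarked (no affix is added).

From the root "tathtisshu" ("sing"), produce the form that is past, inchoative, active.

voice = active: zero marking, form stays tathtisshu.
Attach tense past -bi (after vowel 'u') → tathtisshubi.
Attach aspect inchoative -e → tathtisshubie.
Nasal assimilation: no change.
Apply vowel deletion: tathtisshubie → tathtisshube.

tathtisshube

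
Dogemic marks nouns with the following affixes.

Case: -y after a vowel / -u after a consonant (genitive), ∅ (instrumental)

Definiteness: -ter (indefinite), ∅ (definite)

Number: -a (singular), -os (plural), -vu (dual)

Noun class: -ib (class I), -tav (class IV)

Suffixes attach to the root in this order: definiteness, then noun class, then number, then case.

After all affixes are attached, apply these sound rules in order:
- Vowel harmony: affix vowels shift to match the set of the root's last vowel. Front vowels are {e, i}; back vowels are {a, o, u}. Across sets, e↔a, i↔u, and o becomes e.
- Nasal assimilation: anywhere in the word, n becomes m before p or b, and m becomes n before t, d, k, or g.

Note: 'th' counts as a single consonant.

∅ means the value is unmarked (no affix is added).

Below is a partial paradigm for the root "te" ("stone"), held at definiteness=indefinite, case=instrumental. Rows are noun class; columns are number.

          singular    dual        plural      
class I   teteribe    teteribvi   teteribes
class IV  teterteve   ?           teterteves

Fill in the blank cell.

tetertevvi

Attach definiteness indefinite -ter → teter.
Attach noun class class IV -tav → tetertav.
Attach number dual -vu → tetertavvu.
case = instrumental: zero marking, form stays tetertavvu.
Apply vowel harmony: tetertavvu → tetertevvi.
Nasal assimilation: no change.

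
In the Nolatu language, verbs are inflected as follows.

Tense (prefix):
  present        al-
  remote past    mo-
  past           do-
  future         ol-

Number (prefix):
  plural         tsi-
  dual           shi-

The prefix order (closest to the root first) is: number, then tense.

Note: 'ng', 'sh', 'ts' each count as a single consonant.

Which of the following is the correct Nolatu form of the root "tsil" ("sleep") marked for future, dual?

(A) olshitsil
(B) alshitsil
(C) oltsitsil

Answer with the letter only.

A

Attach number dual shi- → shitsil.
Attach tense future ol- → olshitsil.
So the correct form is olshitsil, option (A).
(B) alshitsil is wrong: it uses present instead of future for tense.
(C) oltsitsil is wrong: it uses plural instead of dual for number.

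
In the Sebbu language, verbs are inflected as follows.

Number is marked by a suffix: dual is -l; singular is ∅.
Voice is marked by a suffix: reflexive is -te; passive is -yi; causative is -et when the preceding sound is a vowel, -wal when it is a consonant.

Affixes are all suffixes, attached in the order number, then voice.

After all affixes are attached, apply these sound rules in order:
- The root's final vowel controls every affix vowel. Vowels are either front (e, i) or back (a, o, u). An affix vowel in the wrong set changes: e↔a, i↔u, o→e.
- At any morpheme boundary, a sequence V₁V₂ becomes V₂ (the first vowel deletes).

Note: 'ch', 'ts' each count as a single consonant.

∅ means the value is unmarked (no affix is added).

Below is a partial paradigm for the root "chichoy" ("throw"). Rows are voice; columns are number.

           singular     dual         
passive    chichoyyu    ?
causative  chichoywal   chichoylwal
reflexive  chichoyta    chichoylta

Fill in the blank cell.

Attach number dual -l → chichoyl.
Attach voice passive -yi → chichoylyi.
Apply vowel harmony: chichoylyi → chichoylyu.
Vowel deletion: no change.

chichoylyu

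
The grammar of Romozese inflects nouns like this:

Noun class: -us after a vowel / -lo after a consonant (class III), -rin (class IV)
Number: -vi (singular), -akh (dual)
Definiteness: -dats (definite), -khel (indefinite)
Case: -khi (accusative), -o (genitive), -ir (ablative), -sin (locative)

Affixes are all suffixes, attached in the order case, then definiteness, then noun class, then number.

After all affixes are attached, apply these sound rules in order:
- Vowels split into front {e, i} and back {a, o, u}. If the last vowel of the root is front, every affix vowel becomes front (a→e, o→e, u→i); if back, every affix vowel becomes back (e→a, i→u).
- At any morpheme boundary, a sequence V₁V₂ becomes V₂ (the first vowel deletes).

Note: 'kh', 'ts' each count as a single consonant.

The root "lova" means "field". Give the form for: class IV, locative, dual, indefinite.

lovasunkhalrunakh

Attach case locative -sin → lovasin.
Attach definiteness indefinite -khel → lovasinkhel.
Attach noun class class IV -rin → lovasinkhelrin.
Attach number dual -akh → lovasinkhelrinakh.
Apply vowel harmony: lovasinkhelrinakh → lovasunkhalrunakh.
Vowel deletion: no change.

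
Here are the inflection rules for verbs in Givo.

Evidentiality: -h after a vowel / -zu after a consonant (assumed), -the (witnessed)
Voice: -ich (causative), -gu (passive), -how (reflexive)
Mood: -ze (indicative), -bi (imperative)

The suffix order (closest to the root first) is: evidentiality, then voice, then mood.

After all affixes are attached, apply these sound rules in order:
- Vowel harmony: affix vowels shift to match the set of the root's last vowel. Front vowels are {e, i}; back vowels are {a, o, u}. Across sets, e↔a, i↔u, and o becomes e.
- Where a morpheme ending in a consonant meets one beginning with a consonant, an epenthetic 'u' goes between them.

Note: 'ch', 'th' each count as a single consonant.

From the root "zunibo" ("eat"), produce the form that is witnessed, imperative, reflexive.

zunibothahowubu

Attach evidentiality witnessed -the → zunibothe.
Attach voice reflexive -how → zunibothehow.
Attach mood imperative -bi → zunibothehowbi.
Apply vowel harmony: zunibothehowbi → zunibothahowbu.
Apply epenthesis: zunibothahowbu → zunibothahowubu.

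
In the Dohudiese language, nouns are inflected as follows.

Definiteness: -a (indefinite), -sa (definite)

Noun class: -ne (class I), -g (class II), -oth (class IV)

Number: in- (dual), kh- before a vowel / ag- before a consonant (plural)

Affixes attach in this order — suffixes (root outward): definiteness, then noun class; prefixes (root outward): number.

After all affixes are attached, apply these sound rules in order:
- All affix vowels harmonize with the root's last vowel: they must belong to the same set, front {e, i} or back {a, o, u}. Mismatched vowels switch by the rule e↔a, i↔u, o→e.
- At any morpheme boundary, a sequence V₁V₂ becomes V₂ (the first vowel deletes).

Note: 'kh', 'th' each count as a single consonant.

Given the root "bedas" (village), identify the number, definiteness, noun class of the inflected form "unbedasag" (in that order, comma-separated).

dual, indefinite, class II

Segment: in-bedas-a-g.
number: in- → dual.
definiteness: -a → indefinite.
noun class: -g → class II.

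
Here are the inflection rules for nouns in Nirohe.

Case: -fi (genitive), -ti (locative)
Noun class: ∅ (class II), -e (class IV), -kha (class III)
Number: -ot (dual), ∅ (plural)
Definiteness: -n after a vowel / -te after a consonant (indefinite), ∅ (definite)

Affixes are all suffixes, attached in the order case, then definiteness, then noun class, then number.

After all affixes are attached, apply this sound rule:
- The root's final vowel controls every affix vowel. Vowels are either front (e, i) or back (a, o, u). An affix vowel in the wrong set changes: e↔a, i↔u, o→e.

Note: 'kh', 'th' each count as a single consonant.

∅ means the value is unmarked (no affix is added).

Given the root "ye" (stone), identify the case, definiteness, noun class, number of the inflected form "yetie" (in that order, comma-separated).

Segment: ye-ti-e.
case: -ti → locative.
definiteness: ∅ → definite.
noun class: -e → class IV.
number: ∅ → plural.

locative, definite, class IV, plural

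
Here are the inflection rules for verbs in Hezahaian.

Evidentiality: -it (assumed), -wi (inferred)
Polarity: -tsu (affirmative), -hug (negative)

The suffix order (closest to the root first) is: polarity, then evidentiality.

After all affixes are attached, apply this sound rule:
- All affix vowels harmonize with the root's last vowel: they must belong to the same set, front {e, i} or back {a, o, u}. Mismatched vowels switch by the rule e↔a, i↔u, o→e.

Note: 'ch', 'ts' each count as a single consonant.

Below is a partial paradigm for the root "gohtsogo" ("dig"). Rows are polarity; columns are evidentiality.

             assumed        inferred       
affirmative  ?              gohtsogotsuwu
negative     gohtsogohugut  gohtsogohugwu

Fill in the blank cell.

Attach polarity affirmative -tsu → gohtsogotsu.
Attach evidentiality assumed -it → gohtsogotsuit.
Apply vowel harmony: gohtsogotsuit → gohtsogotsuut.

gohtsogotsuut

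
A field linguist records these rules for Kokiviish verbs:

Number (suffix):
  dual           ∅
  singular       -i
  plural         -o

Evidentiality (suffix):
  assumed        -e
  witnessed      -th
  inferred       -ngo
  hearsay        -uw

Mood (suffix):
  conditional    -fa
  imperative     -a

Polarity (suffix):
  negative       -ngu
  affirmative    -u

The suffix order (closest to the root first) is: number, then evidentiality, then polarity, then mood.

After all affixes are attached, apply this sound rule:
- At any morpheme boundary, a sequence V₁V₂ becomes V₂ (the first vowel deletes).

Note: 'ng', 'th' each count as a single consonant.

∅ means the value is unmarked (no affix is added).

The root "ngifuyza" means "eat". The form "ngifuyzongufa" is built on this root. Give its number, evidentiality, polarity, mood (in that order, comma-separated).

Segment: ngifuyza-o-ngo-u-fa.
number: -o → plural.
evidentiality: -ngo → inferred.
polarity: -u → affirmative.
mood: -fa → conditional.

plural, inferred, affirmative, conditional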